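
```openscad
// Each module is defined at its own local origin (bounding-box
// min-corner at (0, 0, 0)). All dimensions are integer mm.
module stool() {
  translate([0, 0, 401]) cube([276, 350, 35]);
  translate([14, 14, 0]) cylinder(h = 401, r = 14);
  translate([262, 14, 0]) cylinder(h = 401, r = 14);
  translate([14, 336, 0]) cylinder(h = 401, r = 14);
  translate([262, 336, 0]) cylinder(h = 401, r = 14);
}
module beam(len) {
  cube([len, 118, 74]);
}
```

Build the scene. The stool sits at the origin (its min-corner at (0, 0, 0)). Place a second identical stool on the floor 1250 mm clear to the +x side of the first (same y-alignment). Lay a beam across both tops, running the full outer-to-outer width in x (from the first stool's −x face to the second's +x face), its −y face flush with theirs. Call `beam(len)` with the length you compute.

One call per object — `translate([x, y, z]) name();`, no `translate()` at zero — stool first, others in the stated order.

stool();
translate([1526, 0, 0]) stool();
translate([0, 0, 436]) beam(1802);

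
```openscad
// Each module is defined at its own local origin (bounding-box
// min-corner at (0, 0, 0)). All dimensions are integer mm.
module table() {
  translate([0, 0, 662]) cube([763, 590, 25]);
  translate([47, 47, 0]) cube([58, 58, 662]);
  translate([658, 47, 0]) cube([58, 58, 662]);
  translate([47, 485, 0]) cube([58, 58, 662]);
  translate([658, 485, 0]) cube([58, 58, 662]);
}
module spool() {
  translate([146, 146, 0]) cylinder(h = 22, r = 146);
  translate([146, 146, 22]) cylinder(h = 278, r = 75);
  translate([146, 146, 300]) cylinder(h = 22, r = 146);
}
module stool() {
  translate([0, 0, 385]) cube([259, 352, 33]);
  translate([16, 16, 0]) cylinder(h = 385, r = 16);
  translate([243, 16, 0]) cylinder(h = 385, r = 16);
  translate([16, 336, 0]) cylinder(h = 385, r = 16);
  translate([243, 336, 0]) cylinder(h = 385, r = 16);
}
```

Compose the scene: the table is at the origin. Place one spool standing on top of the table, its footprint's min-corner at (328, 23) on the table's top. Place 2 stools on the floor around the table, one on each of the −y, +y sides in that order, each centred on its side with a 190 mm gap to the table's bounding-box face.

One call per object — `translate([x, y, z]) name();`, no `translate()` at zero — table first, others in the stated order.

table();
translate([328, 23, 687]) spool();
translate([252, -542, 0]) stool();
translate([252, 780, 0]) stool();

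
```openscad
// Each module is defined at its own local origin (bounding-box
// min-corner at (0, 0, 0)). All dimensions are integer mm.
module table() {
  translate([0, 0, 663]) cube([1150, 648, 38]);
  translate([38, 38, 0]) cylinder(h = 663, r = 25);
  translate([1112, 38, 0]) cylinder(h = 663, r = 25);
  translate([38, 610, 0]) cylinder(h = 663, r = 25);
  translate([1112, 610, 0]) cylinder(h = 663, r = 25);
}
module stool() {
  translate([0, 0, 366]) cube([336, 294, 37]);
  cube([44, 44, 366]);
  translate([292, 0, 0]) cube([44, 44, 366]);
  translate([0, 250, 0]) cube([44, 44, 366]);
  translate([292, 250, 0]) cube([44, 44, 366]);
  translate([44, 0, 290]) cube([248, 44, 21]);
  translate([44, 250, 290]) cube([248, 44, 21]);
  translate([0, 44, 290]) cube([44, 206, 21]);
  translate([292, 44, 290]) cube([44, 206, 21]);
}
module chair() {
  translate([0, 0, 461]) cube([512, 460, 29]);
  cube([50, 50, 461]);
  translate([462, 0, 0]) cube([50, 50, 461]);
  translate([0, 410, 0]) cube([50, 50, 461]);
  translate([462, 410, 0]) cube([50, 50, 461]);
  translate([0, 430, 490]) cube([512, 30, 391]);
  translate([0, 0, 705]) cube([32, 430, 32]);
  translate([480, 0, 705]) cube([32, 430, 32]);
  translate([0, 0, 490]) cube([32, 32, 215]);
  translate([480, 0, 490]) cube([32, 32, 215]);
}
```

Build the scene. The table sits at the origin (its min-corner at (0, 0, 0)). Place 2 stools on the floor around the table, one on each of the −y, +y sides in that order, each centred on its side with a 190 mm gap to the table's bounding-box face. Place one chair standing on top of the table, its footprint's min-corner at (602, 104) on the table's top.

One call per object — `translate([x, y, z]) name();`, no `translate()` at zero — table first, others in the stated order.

table();
translate([407, -484, 0]) stool();
translate([407, 838, 0]) stool();
translate([602, 104, 701]) chair();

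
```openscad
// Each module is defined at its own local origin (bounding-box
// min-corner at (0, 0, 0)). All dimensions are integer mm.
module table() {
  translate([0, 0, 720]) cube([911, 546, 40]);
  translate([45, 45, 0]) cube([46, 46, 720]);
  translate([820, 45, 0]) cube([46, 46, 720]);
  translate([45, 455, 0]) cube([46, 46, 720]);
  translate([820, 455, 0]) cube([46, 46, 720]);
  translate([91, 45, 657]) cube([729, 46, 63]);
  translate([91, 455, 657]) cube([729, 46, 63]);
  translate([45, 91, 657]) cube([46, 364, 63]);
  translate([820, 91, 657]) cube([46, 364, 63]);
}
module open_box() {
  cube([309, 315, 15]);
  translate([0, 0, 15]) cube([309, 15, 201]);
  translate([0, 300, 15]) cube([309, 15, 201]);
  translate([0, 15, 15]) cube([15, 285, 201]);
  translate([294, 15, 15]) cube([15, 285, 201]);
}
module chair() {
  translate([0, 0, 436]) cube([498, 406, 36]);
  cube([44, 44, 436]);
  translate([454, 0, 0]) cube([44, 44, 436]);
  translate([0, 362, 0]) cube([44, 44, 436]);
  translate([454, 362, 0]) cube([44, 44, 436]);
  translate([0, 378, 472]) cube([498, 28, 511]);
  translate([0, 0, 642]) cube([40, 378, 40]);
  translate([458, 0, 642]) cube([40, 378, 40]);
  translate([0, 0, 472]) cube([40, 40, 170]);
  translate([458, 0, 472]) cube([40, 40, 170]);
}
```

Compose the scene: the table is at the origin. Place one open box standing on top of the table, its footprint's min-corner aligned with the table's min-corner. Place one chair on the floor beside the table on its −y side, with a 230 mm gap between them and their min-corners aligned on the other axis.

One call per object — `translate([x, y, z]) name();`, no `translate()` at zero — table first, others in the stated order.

table();
translate([0, 0, 760]) open_box();
translate([0, -636, 0]) chair();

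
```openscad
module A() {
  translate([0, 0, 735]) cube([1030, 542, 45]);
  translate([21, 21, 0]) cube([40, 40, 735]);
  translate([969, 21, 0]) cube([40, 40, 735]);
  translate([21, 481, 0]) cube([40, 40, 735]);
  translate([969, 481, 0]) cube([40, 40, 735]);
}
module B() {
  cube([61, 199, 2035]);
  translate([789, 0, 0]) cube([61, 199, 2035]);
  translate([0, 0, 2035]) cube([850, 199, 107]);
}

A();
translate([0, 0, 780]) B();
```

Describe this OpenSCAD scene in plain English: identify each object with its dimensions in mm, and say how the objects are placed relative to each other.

A is a table with a 1030×542 mm rectangular top, 45 mm thick, top surface at z = 780 mm, supported by four 40×40 mm square legs, each inset 21 mm from the nearest pair of top edges, running from the floor.

B is a rectangular door frame: two vertical jambs of 61×199 mm section, 2035 mm tall, with a clear opening 728 mm wide between their inner faces. A header 107 mm tall and 199 mm deep lies on top of the jambs and spans the full outside width.

The door frame is on top of the table.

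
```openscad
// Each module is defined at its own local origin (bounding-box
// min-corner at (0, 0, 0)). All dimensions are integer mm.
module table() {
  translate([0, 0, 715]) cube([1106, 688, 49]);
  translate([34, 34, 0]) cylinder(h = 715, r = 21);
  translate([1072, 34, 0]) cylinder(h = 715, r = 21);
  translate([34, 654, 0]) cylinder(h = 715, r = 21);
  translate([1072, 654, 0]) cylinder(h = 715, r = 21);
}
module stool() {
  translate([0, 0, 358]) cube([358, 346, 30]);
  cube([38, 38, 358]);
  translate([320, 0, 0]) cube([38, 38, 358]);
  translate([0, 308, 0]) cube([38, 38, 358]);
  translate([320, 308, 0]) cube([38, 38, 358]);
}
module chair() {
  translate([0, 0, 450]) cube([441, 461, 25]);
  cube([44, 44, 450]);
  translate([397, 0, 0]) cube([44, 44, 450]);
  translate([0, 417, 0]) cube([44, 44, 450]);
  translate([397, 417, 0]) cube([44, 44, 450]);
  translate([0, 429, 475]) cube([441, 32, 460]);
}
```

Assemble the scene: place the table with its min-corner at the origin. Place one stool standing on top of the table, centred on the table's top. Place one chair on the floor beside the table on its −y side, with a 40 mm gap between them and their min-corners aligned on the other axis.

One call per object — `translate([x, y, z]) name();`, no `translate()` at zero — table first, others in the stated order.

table();
translate([374, 171, 764]) stool();
translate([0, -501, 0]) chair();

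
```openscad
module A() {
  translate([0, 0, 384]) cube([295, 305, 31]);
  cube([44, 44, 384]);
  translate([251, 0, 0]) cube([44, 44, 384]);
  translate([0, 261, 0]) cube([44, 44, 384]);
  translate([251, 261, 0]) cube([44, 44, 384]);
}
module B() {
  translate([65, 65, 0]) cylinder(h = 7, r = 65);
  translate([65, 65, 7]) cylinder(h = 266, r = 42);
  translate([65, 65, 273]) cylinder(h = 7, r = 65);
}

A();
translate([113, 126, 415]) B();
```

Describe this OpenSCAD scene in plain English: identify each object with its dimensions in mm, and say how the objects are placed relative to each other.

A is a four-legged stool. The seat is 295×305 mm, 31 mm thick, top at z = 415 mm. It stands on four square legs, each 44×44 mm in cross-section, from z = 0 to the seat underside, each flush with a corner of the seat.

B is a spool: two coaxial disc flanges of radius 65 mm and thickness 7 mm, joined by a core cylinder of radius 42 mm and height 266 mm. The lower flange rests on z = 0 and the three cylinders share a vertical axis.

The spool is on top of the stool.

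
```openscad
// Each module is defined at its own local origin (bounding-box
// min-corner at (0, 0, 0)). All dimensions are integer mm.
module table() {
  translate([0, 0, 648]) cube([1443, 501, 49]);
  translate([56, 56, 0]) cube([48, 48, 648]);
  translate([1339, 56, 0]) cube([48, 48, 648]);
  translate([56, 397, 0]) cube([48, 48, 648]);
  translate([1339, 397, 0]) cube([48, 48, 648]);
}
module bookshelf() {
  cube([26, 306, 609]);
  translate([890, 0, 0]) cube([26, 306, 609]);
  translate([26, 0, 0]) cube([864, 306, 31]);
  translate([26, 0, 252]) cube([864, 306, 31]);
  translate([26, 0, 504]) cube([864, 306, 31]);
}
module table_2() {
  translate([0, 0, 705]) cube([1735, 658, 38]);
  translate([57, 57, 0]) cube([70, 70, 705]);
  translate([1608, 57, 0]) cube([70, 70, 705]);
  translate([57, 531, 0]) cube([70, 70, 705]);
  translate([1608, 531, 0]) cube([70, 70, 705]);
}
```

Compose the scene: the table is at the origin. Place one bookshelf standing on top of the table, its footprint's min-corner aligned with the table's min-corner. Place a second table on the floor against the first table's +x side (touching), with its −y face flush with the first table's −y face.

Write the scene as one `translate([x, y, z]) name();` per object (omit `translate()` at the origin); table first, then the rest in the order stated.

table();
translate([0, 0, 697]) bookshelf();
translate([1443, 0, 0]) table_2();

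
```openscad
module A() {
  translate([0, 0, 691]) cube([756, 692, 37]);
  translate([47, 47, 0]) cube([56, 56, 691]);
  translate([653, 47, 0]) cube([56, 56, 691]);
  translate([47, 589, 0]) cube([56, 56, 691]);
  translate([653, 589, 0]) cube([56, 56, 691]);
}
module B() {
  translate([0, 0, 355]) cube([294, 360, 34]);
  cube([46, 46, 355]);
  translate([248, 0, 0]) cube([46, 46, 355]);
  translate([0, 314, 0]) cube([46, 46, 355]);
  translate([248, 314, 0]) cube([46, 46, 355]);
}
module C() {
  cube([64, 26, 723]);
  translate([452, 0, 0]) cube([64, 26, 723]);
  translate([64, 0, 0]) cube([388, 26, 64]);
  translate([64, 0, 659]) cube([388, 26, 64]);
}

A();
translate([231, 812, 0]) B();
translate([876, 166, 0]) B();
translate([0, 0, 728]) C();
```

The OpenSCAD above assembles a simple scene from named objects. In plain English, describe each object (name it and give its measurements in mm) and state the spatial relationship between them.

A is a table with a 756×692 mm rectangular top, 37 mm thick, top surface at z = 728 mm, supported by four 56×56 mm square legs, each inset 47 mm from the nearest pair of top edges, running from the floor.

B is a simple wooden stool: a rectangular seat 294 mm (x) by 360 mm (y), 34 mm thick, top face at z = 389 mm, on four square legs, each 46×46 mm in cross-section. The legs rest on z = 0, each flush with a corner of the seat.

C is a rectangular picture frame lying in the x–z plane (depth along y). The opening is 388 mm wide (x) by 595 mm tall (z), surrounded by a border 64 mm wide on all four sides. The frame is 26 mm deep and is made of two full-height vertical stiles with two horizontal rails fitted between them.

Two stools sit around the table at the +y, +x sides. The picture frame is on top of the table.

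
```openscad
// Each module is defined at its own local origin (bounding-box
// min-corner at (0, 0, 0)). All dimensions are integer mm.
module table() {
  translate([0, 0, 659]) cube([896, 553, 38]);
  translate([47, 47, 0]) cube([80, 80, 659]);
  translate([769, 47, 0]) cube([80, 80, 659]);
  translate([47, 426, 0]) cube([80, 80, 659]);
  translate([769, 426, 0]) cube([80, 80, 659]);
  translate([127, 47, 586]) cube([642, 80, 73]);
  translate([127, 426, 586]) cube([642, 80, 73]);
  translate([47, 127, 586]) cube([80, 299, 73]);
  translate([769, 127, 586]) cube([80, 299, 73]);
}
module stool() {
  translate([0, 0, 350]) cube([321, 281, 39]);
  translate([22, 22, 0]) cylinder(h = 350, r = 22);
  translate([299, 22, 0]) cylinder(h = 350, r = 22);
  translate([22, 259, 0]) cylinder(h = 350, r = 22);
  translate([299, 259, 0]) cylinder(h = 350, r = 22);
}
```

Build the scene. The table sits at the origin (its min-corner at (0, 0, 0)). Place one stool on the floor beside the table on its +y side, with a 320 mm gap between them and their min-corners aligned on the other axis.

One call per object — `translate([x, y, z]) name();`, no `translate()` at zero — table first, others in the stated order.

table();
translate([0, 873, 0]) stool();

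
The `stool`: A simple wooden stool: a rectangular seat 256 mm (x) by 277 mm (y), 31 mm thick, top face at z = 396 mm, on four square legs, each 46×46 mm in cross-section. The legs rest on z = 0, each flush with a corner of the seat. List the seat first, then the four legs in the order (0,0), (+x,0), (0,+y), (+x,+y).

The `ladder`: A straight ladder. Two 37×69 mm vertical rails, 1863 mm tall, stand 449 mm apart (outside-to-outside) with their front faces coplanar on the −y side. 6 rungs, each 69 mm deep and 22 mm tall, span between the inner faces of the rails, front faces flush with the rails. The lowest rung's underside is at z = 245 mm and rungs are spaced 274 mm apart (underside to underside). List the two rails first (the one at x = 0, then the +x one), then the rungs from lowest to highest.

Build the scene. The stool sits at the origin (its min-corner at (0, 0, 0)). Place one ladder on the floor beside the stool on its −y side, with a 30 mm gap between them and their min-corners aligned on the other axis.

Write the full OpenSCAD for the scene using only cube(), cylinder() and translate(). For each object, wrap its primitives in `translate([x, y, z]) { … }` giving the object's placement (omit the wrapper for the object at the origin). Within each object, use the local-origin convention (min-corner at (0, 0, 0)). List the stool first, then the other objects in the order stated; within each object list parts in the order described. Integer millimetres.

translate([0, 0, 365]) cube([256, 277, 31]);
cube([46, 46, 365]);
translate([210, 0, 0]) cube([46, 46, 365]);
translate([0, 231, 0]) cube([46, 46, 365]);
translate([210, 231, 0]) cube([46, 46, 365]);
translate([0, -99, 0]) {
  cube([37, 69, 1863]);
  translate([412, 0, 0]) cube([37, 69, 1863]);
  translate([37, 0, 245]) cube([375, 69, 22]);
  translate([37, 0, 519]) cube([375, 69, 22]);
  translate([37, 0, 793]) cube([375, 69, 22]);
  translate([37, 0, 1067]) cube([375, 69, 22]);
  translate([37, 0, 1341]) cube([375, 69, 22]);
  translate([37, 0, 1615]) cube([375, 69, 22]);
}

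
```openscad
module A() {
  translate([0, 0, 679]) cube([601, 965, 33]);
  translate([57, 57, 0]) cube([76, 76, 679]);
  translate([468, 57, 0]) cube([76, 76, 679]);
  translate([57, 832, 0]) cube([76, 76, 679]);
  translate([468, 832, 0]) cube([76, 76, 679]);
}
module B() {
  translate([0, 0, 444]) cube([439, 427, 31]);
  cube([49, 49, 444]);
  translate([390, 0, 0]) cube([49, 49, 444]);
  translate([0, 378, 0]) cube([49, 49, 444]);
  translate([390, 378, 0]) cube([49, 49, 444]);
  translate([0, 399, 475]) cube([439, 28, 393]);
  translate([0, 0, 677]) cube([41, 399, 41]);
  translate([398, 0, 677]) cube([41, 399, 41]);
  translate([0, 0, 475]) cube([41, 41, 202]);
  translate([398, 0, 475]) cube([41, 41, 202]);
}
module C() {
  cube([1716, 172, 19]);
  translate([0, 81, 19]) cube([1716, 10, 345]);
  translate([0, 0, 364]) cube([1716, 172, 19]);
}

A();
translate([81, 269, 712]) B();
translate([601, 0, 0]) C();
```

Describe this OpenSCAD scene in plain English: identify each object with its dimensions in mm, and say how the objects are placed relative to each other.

A is a table: top 601 mm (x) × 965 mm (y), 33 mm thick, upper face at z = 712 mm, on four 76×76 mm square legs, each inset 57 mm from the nearest pair of top edges, running from z = 0 to the bottom of the top.

B is a chair: 439×427 mm seat, 31 mm thick, top at z = 475 mm, on four 49 mm square corner legs flush with the seat edges. A 28 mm thick backrest slab spans the full seat width, extending 393 mm above the seat top, its back face flush with the seat's +y edge. Two armrests of 41×41 mm section run along each side from the seat's front edge to the front of the backrest, top faces 243 mm above the seat top and outer faces flush with the seat's x-edges; a 41×41 mm post under the front of each armrest stands on the seat at the front corner.

C is an I-beam lying along x, 1716 mm long. Overall section height 383 mm. Two flanges 172 mm wide (y) and 19 mm thick, one on the floor and one at the top; a web 10 mm thick runs between them, centred on the flange width.

The chair is on top of the table, centred. The I-beam is against the table's +x side, with their −y faces flush.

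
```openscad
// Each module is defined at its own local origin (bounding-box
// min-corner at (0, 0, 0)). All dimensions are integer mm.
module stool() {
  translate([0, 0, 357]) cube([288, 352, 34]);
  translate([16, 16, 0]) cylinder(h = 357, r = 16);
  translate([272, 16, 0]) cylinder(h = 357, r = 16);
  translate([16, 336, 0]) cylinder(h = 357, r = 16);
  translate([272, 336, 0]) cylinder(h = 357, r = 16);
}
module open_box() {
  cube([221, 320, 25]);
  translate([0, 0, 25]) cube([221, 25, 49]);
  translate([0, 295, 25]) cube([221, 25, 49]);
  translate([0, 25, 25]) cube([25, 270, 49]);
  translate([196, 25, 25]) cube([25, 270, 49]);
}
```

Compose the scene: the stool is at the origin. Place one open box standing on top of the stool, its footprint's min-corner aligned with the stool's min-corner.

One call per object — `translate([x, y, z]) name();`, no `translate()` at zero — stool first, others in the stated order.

stool();
translate([0, 0, 391]) open_box();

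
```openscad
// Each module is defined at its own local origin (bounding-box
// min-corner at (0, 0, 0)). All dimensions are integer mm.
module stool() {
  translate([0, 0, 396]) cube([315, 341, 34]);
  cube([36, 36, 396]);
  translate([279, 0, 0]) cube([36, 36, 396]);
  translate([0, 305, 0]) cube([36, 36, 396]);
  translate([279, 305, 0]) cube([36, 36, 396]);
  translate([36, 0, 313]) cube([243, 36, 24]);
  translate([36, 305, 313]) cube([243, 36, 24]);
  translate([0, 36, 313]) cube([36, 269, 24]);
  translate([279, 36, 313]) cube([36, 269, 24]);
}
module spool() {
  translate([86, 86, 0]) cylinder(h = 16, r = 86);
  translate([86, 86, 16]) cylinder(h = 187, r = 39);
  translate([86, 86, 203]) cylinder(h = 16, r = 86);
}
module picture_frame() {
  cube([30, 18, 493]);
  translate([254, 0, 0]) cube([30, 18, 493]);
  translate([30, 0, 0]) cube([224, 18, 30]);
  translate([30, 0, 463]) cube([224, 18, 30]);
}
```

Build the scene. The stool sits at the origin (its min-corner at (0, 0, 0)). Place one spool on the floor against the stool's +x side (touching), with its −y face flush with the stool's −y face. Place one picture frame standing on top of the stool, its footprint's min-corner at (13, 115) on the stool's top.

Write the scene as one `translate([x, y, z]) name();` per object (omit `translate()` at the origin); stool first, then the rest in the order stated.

stool();
translate([315, 0, 0]) spool();
translate([13, 115, 430]) picture_frame();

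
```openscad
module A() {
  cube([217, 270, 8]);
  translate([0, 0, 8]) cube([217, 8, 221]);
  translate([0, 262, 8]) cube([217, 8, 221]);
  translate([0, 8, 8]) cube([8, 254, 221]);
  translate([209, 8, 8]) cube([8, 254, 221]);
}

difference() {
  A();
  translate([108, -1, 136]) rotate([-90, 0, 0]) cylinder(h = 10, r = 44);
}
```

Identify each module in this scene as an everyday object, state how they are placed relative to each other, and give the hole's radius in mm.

A is an open box. The open box has a circular hole through its front wall. The hole's radius is 44 mm.

The subtracted cylinder has r = 44 mm.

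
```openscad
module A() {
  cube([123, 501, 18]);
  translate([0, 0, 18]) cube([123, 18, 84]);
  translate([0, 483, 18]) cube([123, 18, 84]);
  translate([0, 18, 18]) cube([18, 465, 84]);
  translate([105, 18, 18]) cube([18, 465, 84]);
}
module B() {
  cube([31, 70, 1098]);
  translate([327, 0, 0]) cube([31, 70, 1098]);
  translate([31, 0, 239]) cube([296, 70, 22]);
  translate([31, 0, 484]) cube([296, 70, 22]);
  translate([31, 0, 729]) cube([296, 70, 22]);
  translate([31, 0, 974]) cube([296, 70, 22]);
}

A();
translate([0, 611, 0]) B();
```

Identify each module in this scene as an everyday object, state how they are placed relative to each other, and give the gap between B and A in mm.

A is an open box. B is a ladder. The ladder is on the floor beside the open box on its +y side. The gap between the ladder and the open box is 110 mm.

The ladder's nearest face is 110 mm from the open box's +y face.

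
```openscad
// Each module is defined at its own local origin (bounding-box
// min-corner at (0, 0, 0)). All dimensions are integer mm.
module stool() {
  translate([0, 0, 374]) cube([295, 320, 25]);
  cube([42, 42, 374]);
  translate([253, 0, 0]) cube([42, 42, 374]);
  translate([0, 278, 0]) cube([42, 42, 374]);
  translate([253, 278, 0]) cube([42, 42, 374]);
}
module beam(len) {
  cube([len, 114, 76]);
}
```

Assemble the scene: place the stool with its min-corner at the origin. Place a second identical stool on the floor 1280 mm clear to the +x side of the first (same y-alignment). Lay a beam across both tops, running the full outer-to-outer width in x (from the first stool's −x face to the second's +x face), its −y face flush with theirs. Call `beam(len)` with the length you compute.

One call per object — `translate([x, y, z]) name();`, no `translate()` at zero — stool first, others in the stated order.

stool();
translate([1575, 0, 0]) stool();
translate([0, 0, 399]) beam(1870);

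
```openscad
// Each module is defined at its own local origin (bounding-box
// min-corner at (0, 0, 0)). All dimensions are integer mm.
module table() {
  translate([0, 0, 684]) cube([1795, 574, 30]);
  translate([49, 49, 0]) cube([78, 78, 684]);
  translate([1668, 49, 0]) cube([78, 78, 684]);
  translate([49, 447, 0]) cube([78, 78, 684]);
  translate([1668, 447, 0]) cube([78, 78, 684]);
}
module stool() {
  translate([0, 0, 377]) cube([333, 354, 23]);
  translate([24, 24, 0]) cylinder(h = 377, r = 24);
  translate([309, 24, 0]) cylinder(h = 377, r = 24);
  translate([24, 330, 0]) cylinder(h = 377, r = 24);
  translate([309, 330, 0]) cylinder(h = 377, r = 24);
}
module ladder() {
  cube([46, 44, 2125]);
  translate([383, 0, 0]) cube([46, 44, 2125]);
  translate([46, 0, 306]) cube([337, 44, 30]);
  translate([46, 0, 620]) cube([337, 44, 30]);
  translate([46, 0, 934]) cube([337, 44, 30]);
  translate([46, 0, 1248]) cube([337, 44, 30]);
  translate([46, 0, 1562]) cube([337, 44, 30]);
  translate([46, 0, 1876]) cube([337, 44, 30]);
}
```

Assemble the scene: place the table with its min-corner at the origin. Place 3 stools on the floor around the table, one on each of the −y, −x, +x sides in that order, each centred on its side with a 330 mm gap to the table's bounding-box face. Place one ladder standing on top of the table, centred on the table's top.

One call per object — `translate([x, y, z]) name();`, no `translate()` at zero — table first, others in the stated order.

table();
translate([731, -684, 0]) stool();
translate([-663, 110, 0]) stool();
translate([2125, 110, 0]) stool();
translate([683, 265, 714]) ladder();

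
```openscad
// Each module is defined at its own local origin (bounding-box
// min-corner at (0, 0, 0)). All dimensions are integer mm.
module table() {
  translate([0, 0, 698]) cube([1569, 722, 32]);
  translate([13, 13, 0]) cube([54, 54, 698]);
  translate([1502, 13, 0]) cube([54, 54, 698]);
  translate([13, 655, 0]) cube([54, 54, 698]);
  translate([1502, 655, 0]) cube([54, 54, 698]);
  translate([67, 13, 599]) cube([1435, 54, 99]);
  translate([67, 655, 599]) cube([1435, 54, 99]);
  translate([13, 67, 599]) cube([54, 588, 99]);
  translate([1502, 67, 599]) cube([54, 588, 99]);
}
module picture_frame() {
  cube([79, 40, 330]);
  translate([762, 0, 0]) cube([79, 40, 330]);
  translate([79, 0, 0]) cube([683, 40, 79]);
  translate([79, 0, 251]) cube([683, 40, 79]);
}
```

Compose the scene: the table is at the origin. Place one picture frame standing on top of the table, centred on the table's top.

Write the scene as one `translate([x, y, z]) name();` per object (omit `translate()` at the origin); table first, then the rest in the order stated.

table();
translate([364, 341, 730]) picture_frame();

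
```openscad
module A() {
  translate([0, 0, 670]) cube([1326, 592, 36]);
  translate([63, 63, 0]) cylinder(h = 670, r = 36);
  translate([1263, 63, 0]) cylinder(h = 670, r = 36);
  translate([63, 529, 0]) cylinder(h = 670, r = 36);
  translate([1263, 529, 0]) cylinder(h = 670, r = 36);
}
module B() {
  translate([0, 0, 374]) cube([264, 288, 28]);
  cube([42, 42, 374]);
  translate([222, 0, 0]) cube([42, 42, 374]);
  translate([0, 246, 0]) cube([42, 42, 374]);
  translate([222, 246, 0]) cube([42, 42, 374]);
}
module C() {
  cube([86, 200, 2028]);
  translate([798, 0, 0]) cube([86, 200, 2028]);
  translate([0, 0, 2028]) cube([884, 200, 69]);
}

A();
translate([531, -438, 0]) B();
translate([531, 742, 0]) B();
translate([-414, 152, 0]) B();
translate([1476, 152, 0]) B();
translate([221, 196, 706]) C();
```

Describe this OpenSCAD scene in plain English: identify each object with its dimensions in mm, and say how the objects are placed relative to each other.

A is a table: top 1326 mm (x) × 592 mm (y), 36 mm thick, upper face at z = 706 mm, on four round legs of 72 mm diameter, each leg's bounding box inset 27 mm from the nearest pair of top edges, running from z = 0 to the bottom of the top.

B is a four-legged stool. The seat is a 264×288×28 mm slab whose top surface is at z = 402 mm; four square legs, each 42×42 mm in cross-section, run from the floor (z = 0) to the underside of the seat, each flush with a corner of the seat.

C is a door frame. The clear opening is 712 mm wide and 2028 mm high. Two 86 mm wide jambs, 200 mm deep, stand either side of the opening from the floor to the top of the opening. A 69 mm thick head sits across the top of both jambs, spanning the full outside width of the frame.

Four stools sit around the table at the −y, +y, −x, +x sides. The door frame is on top of the table, centred.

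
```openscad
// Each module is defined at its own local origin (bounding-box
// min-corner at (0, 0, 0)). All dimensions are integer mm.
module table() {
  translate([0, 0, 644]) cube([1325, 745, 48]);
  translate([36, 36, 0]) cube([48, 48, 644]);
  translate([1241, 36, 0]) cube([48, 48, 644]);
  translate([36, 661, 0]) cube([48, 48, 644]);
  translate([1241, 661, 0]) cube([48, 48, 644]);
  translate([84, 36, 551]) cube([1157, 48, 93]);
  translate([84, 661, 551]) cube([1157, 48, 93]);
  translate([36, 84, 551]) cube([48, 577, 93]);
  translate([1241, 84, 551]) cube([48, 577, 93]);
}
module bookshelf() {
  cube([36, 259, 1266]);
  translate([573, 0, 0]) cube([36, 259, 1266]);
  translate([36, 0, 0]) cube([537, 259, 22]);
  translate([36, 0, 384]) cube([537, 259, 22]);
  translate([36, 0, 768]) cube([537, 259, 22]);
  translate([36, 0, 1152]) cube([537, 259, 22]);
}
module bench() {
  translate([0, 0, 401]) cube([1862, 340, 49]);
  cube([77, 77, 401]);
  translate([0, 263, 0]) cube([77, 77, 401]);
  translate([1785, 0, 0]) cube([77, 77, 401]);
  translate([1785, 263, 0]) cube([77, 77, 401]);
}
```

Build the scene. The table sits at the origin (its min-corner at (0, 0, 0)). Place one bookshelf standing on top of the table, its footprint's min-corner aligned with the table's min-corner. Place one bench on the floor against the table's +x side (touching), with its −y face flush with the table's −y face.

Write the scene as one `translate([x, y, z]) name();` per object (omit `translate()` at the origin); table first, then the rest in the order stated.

table();
translate([0, 0, 692]) bookshelf();
translate([1325, 0, 0]) bench();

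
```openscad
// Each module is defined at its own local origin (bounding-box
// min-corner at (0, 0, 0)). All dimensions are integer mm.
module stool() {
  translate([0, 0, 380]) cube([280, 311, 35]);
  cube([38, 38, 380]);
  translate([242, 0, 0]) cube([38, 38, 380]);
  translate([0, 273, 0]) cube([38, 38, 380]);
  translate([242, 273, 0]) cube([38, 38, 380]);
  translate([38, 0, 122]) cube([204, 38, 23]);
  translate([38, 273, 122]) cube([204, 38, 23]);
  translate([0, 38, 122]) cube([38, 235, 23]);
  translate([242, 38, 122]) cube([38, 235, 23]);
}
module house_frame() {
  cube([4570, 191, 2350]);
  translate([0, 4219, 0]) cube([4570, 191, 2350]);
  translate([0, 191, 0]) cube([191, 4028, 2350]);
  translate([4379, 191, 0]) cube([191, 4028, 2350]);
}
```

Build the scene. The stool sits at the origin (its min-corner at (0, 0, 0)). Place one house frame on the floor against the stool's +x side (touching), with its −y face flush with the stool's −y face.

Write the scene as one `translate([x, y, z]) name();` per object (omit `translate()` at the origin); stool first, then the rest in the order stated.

stool();
translate([280, 0, 0]) house_frame();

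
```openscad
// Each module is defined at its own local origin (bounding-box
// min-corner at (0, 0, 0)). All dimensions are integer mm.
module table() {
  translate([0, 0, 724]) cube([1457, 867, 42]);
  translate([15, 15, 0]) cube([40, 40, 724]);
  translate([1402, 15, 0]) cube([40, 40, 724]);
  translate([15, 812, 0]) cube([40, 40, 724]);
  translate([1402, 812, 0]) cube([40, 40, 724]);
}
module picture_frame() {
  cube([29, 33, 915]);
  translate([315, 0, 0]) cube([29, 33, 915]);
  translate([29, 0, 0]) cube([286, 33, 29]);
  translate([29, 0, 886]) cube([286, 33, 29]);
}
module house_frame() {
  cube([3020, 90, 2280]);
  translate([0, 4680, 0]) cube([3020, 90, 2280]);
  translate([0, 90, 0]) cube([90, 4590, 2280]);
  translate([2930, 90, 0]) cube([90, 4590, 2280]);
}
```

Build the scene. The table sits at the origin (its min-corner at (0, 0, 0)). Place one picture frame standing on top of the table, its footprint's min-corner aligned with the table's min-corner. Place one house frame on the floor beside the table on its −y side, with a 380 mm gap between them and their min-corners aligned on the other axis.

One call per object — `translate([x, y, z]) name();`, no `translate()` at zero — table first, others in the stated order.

table();
translate([0, 0, 766]) picture_frame();
translate([0, -5150, 0]) house_frame();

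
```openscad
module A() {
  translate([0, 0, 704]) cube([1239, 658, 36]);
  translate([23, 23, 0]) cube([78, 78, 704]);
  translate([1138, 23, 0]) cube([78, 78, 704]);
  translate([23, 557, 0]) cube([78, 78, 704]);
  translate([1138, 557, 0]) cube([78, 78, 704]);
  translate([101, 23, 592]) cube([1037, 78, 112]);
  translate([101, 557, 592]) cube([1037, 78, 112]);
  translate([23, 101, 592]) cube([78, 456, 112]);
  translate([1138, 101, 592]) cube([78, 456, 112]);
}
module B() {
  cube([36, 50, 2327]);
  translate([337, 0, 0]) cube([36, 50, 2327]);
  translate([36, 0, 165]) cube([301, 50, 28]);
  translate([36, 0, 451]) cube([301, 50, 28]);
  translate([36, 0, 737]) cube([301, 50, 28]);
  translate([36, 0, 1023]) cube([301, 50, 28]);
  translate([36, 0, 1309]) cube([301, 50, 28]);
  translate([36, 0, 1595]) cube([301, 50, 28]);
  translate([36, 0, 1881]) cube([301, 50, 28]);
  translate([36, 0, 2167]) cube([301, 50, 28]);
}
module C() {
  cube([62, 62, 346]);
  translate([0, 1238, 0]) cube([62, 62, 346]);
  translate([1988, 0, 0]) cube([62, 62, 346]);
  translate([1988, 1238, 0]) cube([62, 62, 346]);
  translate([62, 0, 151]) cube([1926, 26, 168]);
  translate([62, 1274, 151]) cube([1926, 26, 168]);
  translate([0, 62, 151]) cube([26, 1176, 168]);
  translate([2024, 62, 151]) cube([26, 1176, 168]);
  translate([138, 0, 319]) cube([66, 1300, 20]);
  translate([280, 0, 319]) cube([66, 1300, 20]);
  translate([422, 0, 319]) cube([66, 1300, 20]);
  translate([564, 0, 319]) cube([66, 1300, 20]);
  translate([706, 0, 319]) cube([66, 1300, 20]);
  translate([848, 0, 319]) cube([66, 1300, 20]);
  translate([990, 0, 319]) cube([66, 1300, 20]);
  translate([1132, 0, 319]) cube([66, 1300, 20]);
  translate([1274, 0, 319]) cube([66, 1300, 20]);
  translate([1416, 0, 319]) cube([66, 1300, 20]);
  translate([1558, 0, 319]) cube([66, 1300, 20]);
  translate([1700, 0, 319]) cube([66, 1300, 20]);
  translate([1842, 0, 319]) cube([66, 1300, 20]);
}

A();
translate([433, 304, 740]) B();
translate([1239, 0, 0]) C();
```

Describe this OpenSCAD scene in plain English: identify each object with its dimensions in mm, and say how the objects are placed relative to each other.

A is a table with a 1239×658 mm rectangular top, 36 mm thick, top surface at z = 740 mm, supported by four 78×78 mm square legs, each inset 23 mm from the nearest pair of top edges, running from the floor. Four apron rails, 78 mm thick and 112 mm tall, run between adjacent legs with their top edges flush with the underside of the top and their outer faces flush with the legs' outer faces.

B is a wooden ladder with two side rails of 36×50 mm section and 2327 mm height, set 373 mm apart overall. Between them run 8 rectangular rungs (50 mm deep, 28 mm thick), front faces flush with the rails' −y face. The bottom of the first rung is 165 mm above the floor and each subsequent rung is 286 mm higher than the one below.

C is a bed frame 2050 mm long (x) by 1300 mm wide (y). Four 62×62 mm corner posts, 346 mm tall, at the corners of the footprint. Four rails of 26 mm thickness and 168 mm height run between adjacent posts with their undersides at z = 151 mm, their outer faces flush with the outside of the frame (the two x-running rails run between the posts' inner faces; the two y-running rails run between the posts' inner faces). 13 slats, each 66 mm wide (x) and 20 mm thick, lie across the top of the two x-running rails, running the full 1300 mm width of the frame in y; the slats are evenly spaced along x between the inner faces of the end posts with equal gaps (rounded down to the nearest mm) at the −x end and between each pair — any rounding remainder accumulates at the +x end.

The ladder is on top of the table, centred. The bed frame is against the table's +x side, with their −y faces flush.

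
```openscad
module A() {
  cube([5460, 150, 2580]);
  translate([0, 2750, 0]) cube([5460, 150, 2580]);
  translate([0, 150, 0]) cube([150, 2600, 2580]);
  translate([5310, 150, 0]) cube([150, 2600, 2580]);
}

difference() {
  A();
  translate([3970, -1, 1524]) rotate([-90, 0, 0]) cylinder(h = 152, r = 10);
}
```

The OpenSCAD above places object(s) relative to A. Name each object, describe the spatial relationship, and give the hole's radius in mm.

The subtracted cylinder has r = 10 mm.

A is a house frame. The house frame has a circular hole through its front wall. The hole's radius is 10 mm.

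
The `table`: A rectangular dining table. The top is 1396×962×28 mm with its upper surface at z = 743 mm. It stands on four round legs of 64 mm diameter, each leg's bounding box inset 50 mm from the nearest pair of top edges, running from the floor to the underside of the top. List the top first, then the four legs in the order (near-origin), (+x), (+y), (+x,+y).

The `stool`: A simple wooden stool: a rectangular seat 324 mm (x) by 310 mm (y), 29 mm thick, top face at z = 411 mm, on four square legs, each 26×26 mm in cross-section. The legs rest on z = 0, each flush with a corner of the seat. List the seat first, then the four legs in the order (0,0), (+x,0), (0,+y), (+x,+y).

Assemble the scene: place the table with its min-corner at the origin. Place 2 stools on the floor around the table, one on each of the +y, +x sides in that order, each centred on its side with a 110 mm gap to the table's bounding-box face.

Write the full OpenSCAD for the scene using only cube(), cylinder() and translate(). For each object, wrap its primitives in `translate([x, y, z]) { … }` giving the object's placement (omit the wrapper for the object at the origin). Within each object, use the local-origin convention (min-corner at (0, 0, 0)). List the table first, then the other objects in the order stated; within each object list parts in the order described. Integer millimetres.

translate([0, 0, 715]) cube([1396, 962, 28]);
translate([82, 82, 0]) cylinder(h = 715, r = 32);
translate([1314, 82, 0]) cylinder(h = 715, r = 32);
translate([82, 880, 0]) cylinder(h = 715, r = 32);
translate([1314, 880, 0]) cylinder(h = 715, r = 32);
translate([536, 1072, 0]) {
  translate([0, 0, 382]) cube([324, 310, 29]);
  cube([26, 26, 382]);
  translate([298, 0, 0]) cube([26, 26, 382]);
  translate([0, 284, 0]) cube([26, 26, 382]);
  translate([298, 284, 0]) cube([26, 26, 382]);
}
translate([1506, 326, 0]) {
  translate([0, 0, 382]) cube([324, 310, 29]);
  cube([26, 26, 382]);
  translate([298, 0, 0]) cube([26, 26, 382]);
  translate([0, 284, 0]) cube([26, 26, 382]);
  translate([298, 284, 0]) cube([26, 26, 382]);
}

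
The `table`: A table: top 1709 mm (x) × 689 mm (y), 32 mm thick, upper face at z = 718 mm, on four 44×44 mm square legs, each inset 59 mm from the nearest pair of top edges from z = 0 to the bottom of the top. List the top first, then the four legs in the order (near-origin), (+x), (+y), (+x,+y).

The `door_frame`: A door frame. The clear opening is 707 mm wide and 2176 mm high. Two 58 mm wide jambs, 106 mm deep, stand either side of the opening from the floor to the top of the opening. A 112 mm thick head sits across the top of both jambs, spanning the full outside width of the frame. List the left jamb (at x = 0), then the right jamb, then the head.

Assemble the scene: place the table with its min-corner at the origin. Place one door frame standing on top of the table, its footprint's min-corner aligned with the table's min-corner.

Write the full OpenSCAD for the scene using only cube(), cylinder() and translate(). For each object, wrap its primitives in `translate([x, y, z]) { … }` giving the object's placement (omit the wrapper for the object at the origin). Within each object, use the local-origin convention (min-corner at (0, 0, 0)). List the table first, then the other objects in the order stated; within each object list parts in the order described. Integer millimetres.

translate([0, 0, 686]) cube([1709, 689, 32]);
translate([59, 59, 0]) cube([44, 44, 686]);
translate([1606, 59, 0]) cube([44, 44, 686]);
translate([59, 586, 0]) cube([44, 44, 686]);
translate([1606, 586, 0]) cube([44, 44, 686]);
translate([0, 0, 718]) {
  cube([58, 106, 2176]);
  translate([765, 0, 0]) cube([58, 106, 2176]);
  translate([0, 0, 2176]) cube([823, 106, 112]);
}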